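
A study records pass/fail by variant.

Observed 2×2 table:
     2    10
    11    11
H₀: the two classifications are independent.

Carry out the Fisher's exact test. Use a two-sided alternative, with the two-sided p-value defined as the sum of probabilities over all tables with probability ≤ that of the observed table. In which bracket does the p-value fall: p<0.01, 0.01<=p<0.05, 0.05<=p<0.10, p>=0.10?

p-value bracket: 0.05<=p<0.10

Margins: r₁=12, r₂=22, c₁=13, c₂=21, n=34
p_obs = C(12,2)·C(22,11)/C(34,13); sum pmf over tables with pmf ≤ p_obs
p-value (two-sided) = 0.07496
→ bracket: 0.05<=p<0.10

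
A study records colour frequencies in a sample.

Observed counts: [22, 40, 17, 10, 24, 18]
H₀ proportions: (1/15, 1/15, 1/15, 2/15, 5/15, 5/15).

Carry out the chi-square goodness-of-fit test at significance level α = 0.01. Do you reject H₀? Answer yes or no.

reject H₀: yes

n = 131; E_i = n·p_i = [8.73, 8.73, 8.73, 17.47, 43.67, 43.67]
χ² = (22−8.73)²/8.73 + (40−8.73)²/8.73 + (17−8.73)²/8.73 + (10−17.47)²/17.47 + (24−43.67)²/43.67 + (18−43.67)²/43.67 = 167.0534
df = 5
p-value (upper-tail) = 0.00000
At α=0.01: p < α → reject H₀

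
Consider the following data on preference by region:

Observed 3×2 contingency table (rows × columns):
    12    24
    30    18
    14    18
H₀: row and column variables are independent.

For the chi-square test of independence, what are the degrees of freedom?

degrees of freedom = 2

df = (r−1)(c−1) = (3−1)·(2−1) = 2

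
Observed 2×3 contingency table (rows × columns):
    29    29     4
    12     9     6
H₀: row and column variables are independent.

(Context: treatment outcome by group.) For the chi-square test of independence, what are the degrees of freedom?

df = (r−1)(c−1) = (2−1)·(3−1) = 2

degrees of freedom = 2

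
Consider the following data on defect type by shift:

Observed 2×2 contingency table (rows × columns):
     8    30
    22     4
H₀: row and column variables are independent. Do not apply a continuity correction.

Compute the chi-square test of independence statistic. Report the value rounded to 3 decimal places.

test statistic = 25.046

Row totals [38, 26], col totals [30, 34], n=64
χ² = (8−17.81)²/17.81 + (30−20.19)²/20.19 + (22−12.19)²/12.19 + (4−13.81)²/13.81 = 25.0462
df = 1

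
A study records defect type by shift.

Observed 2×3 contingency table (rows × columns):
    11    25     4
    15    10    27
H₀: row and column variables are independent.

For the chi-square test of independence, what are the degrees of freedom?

df = (r−1)(c−1) = (2−1)·(3−1) = 2

degrees of freedom = 2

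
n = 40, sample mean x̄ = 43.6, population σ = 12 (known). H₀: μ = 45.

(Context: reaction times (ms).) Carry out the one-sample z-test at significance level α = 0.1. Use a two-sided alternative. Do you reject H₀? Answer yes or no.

SE = σ/√n = 12/√40 = 1.8974
z = (x̄−μ₀)/SE = (43.6−45)/1.8974 = -0.7379
p-value (two-sided) = 0.46060
At α=0.1: p ≥ α → fail to reject H₀

reject H₀: no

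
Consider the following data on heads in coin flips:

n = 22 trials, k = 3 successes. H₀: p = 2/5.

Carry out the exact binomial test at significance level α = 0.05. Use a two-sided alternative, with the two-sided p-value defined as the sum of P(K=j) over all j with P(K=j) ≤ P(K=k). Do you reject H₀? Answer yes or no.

Exact binomial: n=22, k=3, p₀=2/5=0.4000
P(X=j) = C(n,j)·p₀^j·(1−p₀)^(n−j); p = Σ P(X=j) over j with P(X=j) ≤ P(X=3)
p-value (two-sided) = 0.01461
At α=0.05: p < α → reject H₀

reject H₀: yes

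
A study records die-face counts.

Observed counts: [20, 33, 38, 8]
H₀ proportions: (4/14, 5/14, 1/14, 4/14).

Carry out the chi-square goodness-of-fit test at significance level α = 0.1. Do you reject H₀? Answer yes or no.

reject H₀: yes

n = 99; E_i = n·p_i = [28.29, 35.36, 7.07, 28.29]
χ² = (20−28.29)²/28.29 + (33−35.36)²/35.36 + (38−7.07)²/7.07 + (8−28.29)²/28.29 = 152.4061
df = 3
p-value (upper-tail) = 0.00000
At α=0.1: p < α → reject H₀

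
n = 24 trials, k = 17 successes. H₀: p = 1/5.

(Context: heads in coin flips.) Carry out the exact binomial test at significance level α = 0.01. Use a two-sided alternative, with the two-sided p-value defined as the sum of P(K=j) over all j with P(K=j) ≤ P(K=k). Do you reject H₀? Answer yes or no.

Exact binomial: n=24, k=17, p₀=1/5=0.2000
P(X=j) = C(n,j)·p₀^j·(1−p₀)^(n−j); p = Σ P(X=j) over j with P(X=j) ≤ P(X=17)
p-value (two-sided) = 0.00000
At α=0.01: p < α → reject H₀

reject H₀: yes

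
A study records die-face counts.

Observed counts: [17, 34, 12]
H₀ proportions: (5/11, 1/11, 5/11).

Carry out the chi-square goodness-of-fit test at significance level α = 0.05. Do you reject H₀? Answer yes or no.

reject H₀: yes

n = 63; E_i = n·p_i = [28.64, 5.73, 28.64]
χ² = (17−28.64)²/28.64 + (34−5.73)²/5.73 + (12−28.64)²/28.64 = 153.9619
df = 2
p-value (upper-tail) = 0.00000
At α=0.05: p < α → reject H₀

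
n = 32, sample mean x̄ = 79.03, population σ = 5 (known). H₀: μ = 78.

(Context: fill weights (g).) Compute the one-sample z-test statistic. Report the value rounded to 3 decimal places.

SE = σ/√n = 5/√32 = 0.8839
z = (x̄−μ₀)/SE = (79.03−78)/0.8839 = 1.1653

test statistic = 1.165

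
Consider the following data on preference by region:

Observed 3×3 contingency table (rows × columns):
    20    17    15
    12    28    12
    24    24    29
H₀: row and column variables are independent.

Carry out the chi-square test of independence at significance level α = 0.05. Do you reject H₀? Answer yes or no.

Row totals [52, 52, 77], col totals [56, 69, 56], n=181
χ² = (20−16.09)²/16.09 + (17−19.82)²/19.82 + (15−16.09)²/16.09 + (12−16.09)²/16.09 + (28−19.82)²/19.82 + (12−16.09)²/16.09 + (24−23.82)²/23.82 + (24−29.35)²/29.35 + (29−23.82)²/23.82 = 8.9801
df = 4
p-value (upper-tail) = 0.06160
At α=0.05: p ≥ α → fail to reject H₀

reject H₀: no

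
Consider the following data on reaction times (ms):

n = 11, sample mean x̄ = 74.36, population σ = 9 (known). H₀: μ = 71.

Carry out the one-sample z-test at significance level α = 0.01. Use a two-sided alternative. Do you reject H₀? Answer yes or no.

reject H₀: no

SE = σ/√n = 9/√11 = 2.7136
z = (x̄−μ₀)/SE = (74.36−71)/2.7136 = 1.2382
p-value (two-sided) = 0.21564
At α=0.01: p ≥ α → fail to reject H₀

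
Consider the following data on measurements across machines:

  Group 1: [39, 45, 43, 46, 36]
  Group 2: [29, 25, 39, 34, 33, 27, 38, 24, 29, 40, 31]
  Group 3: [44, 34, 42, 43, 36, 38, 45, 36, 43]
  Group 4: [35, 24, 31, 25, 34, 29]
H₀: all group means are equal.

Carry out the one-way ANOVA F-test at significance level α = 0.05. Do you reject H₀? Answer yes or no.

reject H₀: yes

Group means [41.80, 31.73, 40.11, 29.67], grand mean 35.387
SSB = Σnᵢ(x̄ᵢ−x̄)² = 750.151; SSW = ΣΣ(x−x̄ᵢ)² = 619.204
MSB = 750.151/3 = 250.0503; MSW = 619.204/27 = 22.9335
F = MSB/MSW = 10.9033
df = (3, 27)
p-value (upper-tail) = 0.00007
At α=0.05: p < α → reject H₀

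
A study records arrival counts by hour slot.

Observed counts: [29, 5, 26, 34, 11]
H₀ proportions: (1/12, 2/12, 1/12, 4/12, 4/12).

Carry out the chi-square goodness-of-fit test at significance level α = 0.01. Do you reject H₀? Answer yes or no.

n = 105; E_i = n·p_i = [8.75, 17.50, 8.75, 35.00, 35.00]
χ² = (29−8.75)²/8.75 + (5−17.50)²/17.50 + (26−8.75)²/8.75 + (34−35.00)²/35.00 + (11−35.00)²/35.00 = 106.2857
df = 4
p-value (upper-tail) = 0.00000
At α=0.01: p < α → reject H₀

reject H₀: yes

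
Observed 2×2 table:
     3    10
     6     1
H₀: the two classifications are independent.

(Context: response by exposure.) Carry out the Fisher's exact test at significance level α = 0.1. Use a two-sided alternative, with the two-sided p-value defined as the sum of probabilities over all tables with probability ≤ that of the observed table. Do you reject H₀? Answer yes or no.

Margins: r₁=13, r₂=7, c₁=9, c₂=11, n=20
p_obs = C(13,3)·C(7,6)/C(20,9); sum pmf over tables with pmf ≤ p_obs
p-value (two-sided) = 0.01664
At α=0.1: p < α → reject H₀

reject H₀: yes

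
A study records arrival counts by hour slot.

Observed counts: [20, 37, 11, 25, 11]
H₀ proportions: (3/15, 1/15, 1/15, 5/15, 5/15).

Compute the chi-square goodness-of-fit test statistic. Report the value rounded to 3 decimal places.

test statistic = 151.654

n = 104; E_i = n·p_i = [20.80, 6.93, 6.93, 34.67, 34.67]
χ² = (20−20.80)²/20.80 + (37−6.93)²/6.93 + (11−6.93)²/6.93 + (25−34.67)²/34.67 + (11−34.67)²/34.67 = 151.6538
df = 4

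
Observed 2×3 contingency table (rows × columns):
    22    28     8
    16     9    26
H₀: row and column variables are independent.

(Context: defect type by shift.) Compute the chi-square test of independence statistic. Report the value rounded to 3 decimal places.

Row totals [58, 51], col totals [38, 37, 34], n=109
χ² = (22−20.22)²/20.22 + (28−19.69)²/19.69 + (8−18.09)²/18.09 + (16−17.78)²/17.78 + (9−17.31)²/17.31 + (26−15.91)²/15.91 = 19.8659
df = 2

test statistic = 19.866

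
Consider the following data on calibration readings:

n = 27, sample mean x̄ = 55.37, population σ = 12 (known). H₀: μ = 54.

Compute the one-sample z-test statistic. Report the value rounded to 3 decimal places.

SE = σ/√n = 12/√27 = 2.3094
z = (x̄−μ₀)/SE = (55.37−54)/2.3094 = 0.5932

test statistic = 0.593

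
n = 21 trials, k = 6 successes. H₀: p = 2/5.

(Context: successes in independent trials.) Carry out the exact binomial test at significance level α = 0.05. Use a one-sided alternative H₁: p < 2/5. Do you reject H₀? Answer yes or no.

reject H₀: no

Exact binomial: n=21, k=6, p₀=2/5=0.4000
P(X≤6) from Σ C(n,i)·p₀^i·(1−p₀)^(n−i)
p-value (one-sided, H₁ less) = 0.20025
At α=0.05: p ≥ α → fail to reject H₀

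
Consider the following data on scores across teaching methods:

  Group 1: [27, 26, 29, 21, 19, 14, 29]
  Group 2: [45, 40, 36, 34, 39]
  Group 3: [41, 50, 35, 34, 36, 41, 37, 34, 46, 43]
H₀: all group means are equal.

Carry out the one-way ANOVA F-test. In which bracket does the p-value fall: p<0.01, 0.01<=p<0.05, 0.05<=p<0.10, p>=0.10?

p-value bracket: p<0.01

Group means [23.57, 38.80, 39.70], grand mean 34.364
SSB = Σnᵢ(x̄ᵢ−x̄)² = 1198.477; SSW = ΣΣ(x−x̄ᵢ)² = 534.614
MSB = 1198.477/2 = 599.2383; MSW = 534.614/19 = 28.1376
F = MSB/MSW = 21.2967
df = (2, 19)
p-value (upper-tail) = 0.00001
→ bracket: p<0.01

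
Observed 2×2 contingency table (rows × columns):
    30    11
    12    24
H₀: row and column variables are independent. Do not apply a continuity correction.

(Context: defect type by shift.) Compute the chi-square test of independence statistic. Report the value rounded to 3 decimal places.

test statistic = 12.270

Row totals [41, 36], col totals [42, 35], n=77
χ² = (30−22.36)²/22.36 + (11−18.64)²/18.64 + (12−19.64)²/19.64 + (24−16.36)²/16.36 = 12.2699
df = 1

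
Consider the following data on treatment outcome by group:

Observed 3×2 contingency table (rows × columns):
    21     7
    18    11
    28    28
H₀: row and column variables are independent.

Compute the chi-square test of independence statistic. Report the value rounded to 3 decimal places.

Row totals [28, 29, 56], col totals [67, 46], n=113
χ² = (21−16.60)²/16.60 + (7−11.40)²/11.40 + (18−17.19)²/17.19 + (11−11.81)²/11.81 + (28−33.20)²/33.20 + (28−22.80)²/22.80 = 4.9582
df = 2

test statistic = 4.958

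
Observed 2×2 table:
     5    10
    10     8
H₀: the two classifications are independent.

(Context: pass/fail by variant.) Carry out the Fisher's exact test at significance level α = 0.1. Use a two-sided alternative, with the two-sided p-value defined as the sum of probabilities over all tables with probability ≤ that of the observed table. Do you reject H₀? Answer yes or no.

Margins: r₁=15, r₂=18, c₁=15, c₂=18, n=33
p_obs = C(15,5)·C(18,10)/C(33,15); sum pmf over tables with pmf ≤ p_obs
p-value (two-sided) = 0.29643
At α=0.1: p ≥ α → fail to reject H₀

reject H₀: no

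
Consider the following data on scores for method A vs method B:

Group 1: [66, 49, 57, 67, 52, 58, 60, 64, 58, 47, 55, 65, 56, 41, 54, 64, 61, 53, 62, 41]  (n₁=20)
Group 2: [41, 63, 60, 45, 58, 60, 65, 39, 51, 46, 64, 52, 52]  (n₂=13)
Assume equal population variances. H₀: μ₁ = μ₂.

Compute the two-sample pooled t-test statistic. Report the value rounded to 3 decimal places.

test statistic = 1.019

x̄₁=56.500, s₁=7.681, n₁=20
x̄₂=53.538, s₂=8.866, n₂=13
s_p² = [19·7.681² + 12·8.866²]/31 = 66.5881
SE = √(s_p²·(1/20+1/13)) = 2.9072
t = (56.500−53.538)/2.9072 = 1.0187
df = 31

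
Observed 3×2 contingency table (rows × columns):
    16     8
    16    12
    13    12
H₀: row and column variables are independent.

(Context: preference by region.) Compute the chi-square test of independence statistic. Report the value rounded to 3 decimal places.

test statistic = 1.115

Row totals [24, 28, 25], col totals [45, 32], n=77
χ² = (16−14.03)²/14.03 + (8−9.97)²/9.97 + (16−16.36)²/16.36 + (12−11.64)²/11.64 + (13−14.61)²/14.61 + (12−10.39)²/10.39 = 1.1151
df = 2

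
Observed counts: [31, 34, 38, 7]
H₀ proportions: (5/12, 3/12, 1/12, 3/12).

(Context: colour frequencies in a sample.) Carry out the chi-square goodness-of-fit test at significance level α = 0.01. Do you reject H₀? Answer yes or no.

n = 110; E_i = n·p_i = [45.83, 27.50, 9.17, 27.50]
χ² = (31−45.83)²/45.83 + (34−27.50)²/27.50 + (38−9.17)²/9.17 + (7−27.50)²/27.50 = 112.3127
df = 3
p-value (upper-tail) = 0.00000
At α=0.01: p < α → reject H₀

reject H₀: yes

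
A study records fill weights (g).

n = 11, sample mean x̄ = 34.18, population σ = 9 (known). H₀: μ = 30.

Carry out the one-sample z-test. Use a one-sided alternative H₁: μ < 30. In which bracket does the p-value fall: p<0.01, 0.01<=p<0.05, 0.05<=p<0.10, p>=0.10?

p-value bracket: p>=0.10

SE = σ/√n = 9/√11 = 2.7136
z = (x̄−μ₀)/SE = (34.18−30)/2.7136 = 1.5404
p-value (one-sided, H₁ less) = 0.93827
→ bracket: p>=0.10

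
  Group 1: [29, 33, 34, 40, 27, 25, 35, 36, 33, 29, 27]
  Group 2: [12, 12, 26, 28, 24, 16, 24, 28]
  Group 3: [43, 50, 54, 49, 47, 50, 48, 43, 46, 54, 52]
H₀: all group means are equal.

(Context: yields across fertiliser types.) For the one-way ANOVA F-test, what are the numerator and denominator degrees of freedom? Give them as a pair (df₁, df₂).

degrees of freedom = [2, 27]

k = 3 groups, N = 30 total
df = (k−1, N−k) = (3−1, 30−3) = (2, 27)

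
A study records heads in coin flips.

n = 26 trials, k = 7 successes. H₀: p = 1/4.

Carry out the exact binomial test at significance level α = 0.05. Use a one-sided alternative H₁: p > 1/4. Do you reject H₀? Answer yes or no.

reject H₀: no

Exact binomial: n=26, k=7, p₀=1/4=0.2500
P(X≥7) from Σ C(n,i)·p₀^i·(1−p₀)^(n−i)
p-value (one-sided, H₁ greater) = 0.48461
At α=0.05: p ≥ α → fail to reject H₀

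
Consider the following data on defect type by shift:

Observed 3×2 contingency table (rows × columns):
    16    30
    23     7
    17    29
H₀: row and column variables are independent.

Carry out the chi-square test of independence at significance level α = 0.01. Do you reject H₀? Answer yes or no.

Row totals [46, 30, 46], col totals [56, 66], n=122
χ² = (16−21.11)²/21.11 + (30−24.89)²/24.89 + (23−13.77)²/13.77 + (7−16.23)²/16.23 + (17−21.11)²/21.11 + (29−24.89)²/24.89 = 15.2071
df = 2
p-value (upper-tail) = 0.00050
At α=0.01: p < α → reject H₀

reject H₀: yes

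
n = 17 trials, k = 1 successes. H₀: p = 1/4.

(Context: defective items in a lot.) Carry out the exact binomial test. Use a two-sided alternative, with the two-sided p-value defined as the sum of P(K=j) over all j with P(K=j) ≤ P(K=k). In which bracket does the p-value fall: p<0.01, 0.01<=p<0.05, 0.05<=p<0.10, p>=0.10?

Exact binomial: n=17, k=1, p₀=1/4=0.2500
P(X=j) = C(n,j)·p₀^j·(1−p₀)^(n−j); p = Σ P(X=j) over j with P(X=j) ≤ P(X=1)
p-value (two-sided) = 0.09035
→ bracket: 0.05<=p<0.10

p-value bracket: 0.05<=p<0.10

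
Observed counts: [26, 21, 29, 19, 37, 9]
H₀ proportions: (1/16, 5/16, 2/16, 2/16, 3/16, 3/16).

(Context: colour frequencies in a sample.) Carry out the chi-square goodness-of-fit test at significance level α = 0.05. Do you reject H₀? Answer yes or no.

reject H₀: yes

n = 141; E_i = n·p_i = [8.81, 44.06, 17.62, 17.62, 26.44, 26.44]
χ² = (26−8.81)²/8.81 + (21−44.06)²/44.06 + (29−17.62)²/17.62 + (19−17.62)²/17.62 + (37−26.44)²/26.44 + (9−26.44)²/26.44 = 68.7626
df = 5
p-value (upper-tail) = 0.00000
At α=0.05: p < α → reject H₀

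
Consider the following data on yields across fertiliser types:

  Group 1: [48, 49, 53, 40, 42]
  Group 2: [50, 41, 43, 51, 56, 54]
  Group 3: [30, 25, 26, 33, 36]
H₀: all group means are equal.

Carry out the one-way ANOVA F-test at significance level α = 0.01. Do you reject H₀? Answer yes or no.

reject H₀: yes

Group means [46.40, 49.17, 30.00], grand mean 42.312
SSB = Σnᵢ(x̄ᵢ−x̄)² = 1123.404; SSW = ΣΣ(x−x̄ᵢ)² = 378.033
MSB = 1123.404/2 = 561.7021; MSW = 378.033/13 = 29.0795
F = MSB/MSW = 19.3161
df = (2, 13)
p-value (upper-tail) = 0.00013
At α=0.01: p < α → reject H₀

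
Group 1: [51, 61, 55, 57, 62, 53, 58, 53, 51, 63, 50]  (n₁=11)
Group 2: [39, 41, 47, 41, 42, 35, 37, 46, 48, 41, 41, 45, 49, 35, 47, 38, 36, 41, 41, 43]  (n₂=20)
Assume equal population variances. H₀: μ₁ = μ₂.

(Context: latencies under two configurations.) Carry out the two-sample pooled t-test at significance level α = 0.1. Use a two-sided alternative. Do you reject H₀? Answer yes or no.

reject H₀: yes

x̄₁=55.818, s₁=4.687, n₁=11
x̄₂=41.650, s₂=4.283, n₂=20
s_p² = [10·4.687² + 19·4.283²]/29 = 19.5926
SE = √(s_p²·(1/11+1/20)) = 1.6616
t = (55.818−41.650)/1.6616 = 8.5270
df = 29
p-value (two-sided) = 0.00000
At α=0.1: p < α → reject H₀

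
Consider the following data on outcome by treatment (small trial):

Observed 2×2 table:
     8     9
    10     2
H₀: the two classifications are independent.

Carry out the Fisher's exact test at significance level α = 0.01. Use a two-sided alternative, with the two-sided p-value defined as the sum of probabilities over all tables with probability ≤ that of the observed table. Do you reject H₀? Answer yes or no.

reject H₀: no

Margins: r₁=17, r₂=12, c₁=18, c₂=11, n=29
p_obs = C(17,8)·C(12,10)/C(29,18); sum pmf over tables with pmf ≤ p_obs
p-value (two-sided) = 0.06411
At α=0.01: p ≥ α → fail to reject H₀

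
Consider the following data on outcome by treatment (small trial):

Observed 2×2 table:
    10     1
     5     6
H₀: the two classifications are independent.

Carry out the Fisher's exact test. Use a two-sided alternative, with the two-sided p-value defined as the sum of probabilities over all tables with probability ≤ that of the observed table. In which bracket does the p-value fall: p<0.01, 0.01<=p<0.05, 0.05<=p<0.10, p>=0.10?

p-value bracket: 0.05<=p<0.10

Margins: r₁=11, r₂=11, c₁=15, c₂=7, n=22
p_obs = C(11,10)·C(11,5)/C(22,15); sum pmf over tables with pmf ≤ p_obs
p-value (two-sided) = 0.06347
→ bracket: 0.05<=p<0.10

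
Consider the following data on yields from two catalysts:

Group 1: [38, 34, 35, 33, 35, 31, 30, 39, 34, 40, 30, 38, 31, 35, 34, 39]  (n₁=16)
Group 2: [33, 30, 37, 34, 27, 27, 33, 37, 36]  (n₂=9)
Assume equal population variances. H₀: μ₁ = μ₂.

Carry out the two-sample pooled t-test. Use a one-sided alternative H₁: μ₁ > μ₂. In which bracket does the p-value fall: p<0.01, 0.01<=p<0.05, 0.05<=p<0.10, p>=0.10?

p-value bracket: 0.05<=p<0.10

x̄₁=34.750, s₁=3.296, n₁=16
x̄₂=32.667, s₂=3.905, n₂=9
s_p² = [15·3.296² + 8·3.905²]/23 = 12.3913
SE = √(s_p²·(1/16+1/9)) = 1.4667
t = (34.750−32.667)/1.4667 = 1.4204
df = 23
p-value (one-sided, H₁ greater) = 0.08445
→ bracket: 0.05<=p<0.10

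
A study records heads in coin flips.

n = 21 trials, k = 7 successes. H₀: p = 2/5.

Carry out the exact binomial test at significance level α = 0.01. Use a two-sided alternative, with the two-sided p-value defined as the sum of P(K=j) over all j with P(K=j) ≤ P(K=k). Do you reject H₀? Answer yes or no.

Exact binomial: n=21, k=7, p₀=2/5=0.4000
P(X=j) = C(n,j)·p₀^j·(1−p₀)^(n−j); p = Σ P(X=j) over j with P(X=j) ≤ P(X=7)
p-value (two-sided) = 0.65810
At α=0.01: p ≥ α → fail to reject H₀

reject H₀: no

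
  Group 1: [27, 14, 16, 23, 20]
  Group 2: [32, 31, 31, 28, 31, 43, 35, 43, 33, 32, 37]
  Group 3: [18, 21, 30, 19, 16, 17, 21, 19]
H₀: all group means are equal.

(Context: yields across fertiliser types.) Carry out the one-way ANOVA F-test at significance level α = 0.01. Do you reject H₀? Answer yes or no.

Group means [20.00, 34.18, 20.12], grand mean 26.542
SSB = Σnᵢ(x̄ᵢ−x̄)² = 1185.447; SSW = ΣΣ(x−x̄ᵢ)² = 486.511
MSB = 1185.447/2 = 592.7235; MSW = 486.511/21 = 23.1672
F = MSB/MSW = 25.5846
df = (2, 21)
p-value (upper-tail) = 0.00000
At α=0.01: p < α → reject H₀

reject H₀: yes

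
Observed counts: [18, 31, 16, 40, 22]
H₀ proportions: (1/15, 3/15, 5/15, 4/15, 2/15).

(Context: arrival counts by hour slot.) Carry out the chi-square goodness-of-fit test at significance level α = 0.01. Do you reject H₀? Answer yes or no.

n = 127; E_i = n·p_i = [8.47, 25.40, 42.33, 33.87, 16.93]
χ² = (18−8.47)²/8.47 + (31−25.40)²/25.40 + (16−42.33)²/42.33 + (40−33.87)²/33.87 + (22−16.93)²/16.93 = 30.9764
df = 4
p-value (upper-tail) = 0.00000
At α=0.01: p < α → reject H₀

reject H₀: yes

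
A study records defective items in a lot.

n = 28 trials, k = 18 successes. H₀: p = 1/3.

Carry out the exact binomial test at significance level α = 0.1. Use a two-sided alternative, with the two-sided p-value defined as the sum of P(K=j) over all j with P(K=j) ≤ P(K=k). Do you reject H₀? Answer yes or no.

reject H₀: yes

Exact binomial: n=28, k=18, p₀=1/3=0.3333
P(X=j) = C(n,j)·p₀^j·(1−p₀)^(n−j); p = Σ P(X=j) over j with P(X=j) ≤ P(X=18)
p-value (two-sided) = 0.00096
At α=0.1: p < α → reject H₀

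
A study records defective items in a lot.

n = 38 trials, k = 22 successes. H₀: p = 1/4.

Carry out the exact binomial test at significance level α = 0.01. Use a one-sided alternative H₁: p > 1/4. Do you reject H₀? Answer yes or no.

Exact binomial: n=38, k=22, p₀=1/4=0.2500
P(X≥22) from Σ C(n,i)·p₀^i·(1−p₀)^(n−i)
p-value (one-sided, H₁ greater) = 0.00002
At α=0.01: p < α → reject H₀

reject H₀: yes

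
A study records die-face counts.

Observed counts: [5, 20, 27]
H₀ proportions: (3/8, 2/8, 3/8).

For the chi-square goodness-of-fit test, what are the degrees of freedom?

degrees of freedom = 2

df = k − 1 = 3 − 1 = 2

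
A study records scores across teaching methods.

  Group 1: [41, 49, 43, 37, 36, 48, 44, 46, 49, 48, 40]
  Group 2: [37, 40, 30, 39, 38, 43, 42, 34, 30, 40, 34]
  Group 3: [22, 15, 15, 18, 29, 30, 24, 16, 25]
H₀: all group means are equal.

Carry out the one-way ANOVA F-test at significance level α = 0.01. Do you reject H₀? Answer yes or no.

reject H₀: yes

Group means [43.73, 37.00, 21.56], grand mean 34.903
SSB = Σnᵢ(x̄ᵢ−x̄)² = 2508.306; SSW = ΣΣ(x−x̄ᵢ)² = 698.404
MSB = 2508.306/2 = 1254.1528; MSW = 698.404/28 = 24.9430
F = MSB/MSW = 50.2807
df = (2, 28)
p-value (upper-tail) = 0.00000
At α=0.01: p < α → reject H₀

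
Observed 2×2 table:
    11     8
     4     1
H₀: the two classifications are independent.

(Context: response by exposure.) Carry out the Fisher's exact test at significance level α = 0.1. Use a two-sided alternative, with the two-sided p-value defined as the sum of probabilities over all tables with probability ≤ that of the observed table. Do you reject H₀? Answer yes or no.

reject H₀: no

Margins: r₁=19, r₂=5, c₁=15, c₂=9, n=24
p_obs = C(19,11)·C(5,4)/C(24,15); sum pmf over tables with pmf ≤ p_obs
p-value (two-sided) = 0.61462
At α=0.1: p ≥ α → fail to reject H₀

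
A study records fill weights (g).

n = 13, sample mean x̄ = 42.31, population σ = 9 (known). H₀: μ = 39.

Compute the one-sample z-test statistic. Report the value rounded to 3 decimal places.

test statistic = 1.326

SE = σ/√n = 9/√13 = 2.4962
z = (x̄−μ₀)/SE = (42.31−39)/2.4962 = 1.3260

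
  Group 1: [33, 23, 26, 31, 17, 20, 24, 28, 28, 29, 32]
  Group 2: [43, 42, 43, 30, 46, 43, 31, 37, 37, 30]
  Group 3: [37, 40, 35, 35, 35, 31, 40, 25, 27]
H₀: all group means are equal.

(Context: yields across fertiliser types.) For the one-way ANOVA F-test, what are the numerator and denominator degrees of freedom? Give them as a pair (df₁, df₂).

degrees of freedom = [2, 27]

k = 3 groups, N = 30 total
df = (k−1, N−k) = (3−1, 30−3) = (2, 27)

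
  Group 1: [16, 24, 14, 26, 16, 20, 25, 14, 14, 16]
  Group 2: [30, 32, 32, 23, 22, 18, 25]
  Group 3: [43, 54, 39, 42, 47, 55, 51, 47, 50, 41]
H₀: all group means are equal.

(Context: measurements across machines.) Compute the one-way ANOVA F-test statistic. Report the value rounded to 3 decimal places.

Group means [18.50, 26.00, 46.90], grand mean 30.963
SSB = Σnᵢ(x̄ᵢ−x̄)² = 4265.563; SSW = ΣΣ(x−x̄ᵢ)² = 667.400
MSB = 4265.563/2 = 2132.7815; MSW = 667.400/24 = 27.8083
F = MSB/MSW = 76.6958
df = (2, 24)

test statistic = 76.696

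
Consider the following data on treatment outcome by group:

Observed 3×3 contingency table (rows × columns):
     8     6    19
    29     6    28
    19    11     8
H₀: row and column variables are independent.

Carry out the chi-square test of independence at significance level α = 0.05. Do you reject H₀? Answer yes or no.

reject H₀: yes

Row totals [33, 63, 38], col totals [56, 23, 55], n=134
χ² = (8−13.79)²/13.79 + (6−5.66)²/5.66 + (19−13.54)²/13.54 + (29−26.33)²/26.33 + (6−10.81)²/10.81 + (28−25.86)²/25.86 + (19−15.88)²/15.88 + (11−6.52)²/6.52 + (8−15.60)²/15.60 = 14.6269
df = 4
p-value (upper-tail) = 0.00554
At α=0.05: p < α → reject H₀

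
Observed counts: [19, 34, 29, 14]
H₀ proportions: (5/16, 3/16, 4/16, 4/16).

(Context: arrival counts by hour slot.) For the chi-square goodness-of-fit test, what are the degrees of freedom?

degrees of freedom = 3

df = k − 1 = 4 − 1 = 3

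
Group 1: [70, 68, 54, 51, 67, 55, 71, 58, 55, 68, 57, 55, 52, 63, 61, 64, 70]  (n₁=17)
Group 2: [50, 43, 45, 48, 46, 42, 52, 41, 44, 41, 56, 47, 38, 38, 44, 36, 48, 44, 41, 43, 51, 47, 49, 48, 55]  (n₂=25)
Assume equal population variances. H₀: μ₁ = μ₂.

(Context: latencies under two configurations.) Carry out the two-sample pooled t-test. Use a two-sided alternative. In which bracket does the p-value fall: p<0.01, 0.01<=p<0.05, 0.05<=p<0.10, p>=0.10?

p-value bracket: p<0.01

x̄₁=61.118, s₁=6.945, n₁=17
x̄₂=45.480, s₂=5.100, n₂=25
s_p² = [16·6.945² + 24·5.100²]/40 = 34.9001
SE = √(s_p²·(1/17+1/25)) = 1.8571
t = (61.118−45.480)/1.8571 = 8.4203
df = 40
p-value (two-sided) = 0.00000
→ bracket: p<0.01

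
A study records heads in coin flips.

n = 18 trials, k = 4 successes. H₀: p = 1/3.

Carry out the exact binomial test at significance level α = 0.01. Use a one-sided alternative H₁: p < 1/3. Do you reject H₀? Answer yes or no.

Exact binomial: n=18, k=4, p₀=1/3=0.3333
P(X≤4) from Σ C(n,i)·p₀^i·(1−p₀)^(n−i)
p-value (one-sided, H₁ less) = 0.23107
At α=0.01: p ≥ α → fail to reject H₀

reject H₀: no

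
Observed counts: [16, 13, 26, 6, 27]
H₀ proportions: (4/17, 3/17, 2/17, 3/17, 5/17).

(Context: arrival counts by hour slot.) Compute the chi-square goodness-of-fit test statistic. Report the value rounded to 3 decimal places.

test statistic = 31.026

n = 88; E_i = n·p_i = [20.71, 15.53, 10.35, 15.53, 25.88]
χ² = (16−20.71)²/20.71 + (13−15.53)²/15.53 + (26−10.35)²/10.35 + (6−15.53)²/15.53 + (27−25.88)²/25.88 = 31.0258
df = 4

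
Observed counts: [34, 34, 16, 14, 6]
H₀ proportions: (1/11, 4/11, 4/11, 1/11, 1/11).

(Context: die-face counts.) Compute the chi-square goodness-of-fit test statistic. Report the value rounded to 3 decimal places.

test statistic = 80.144

n = 104; E_i = n·p_i = [9.45, 37.82, 37.82, 9.45, 9.45]
χ² = (34−9.45)²/9.45 + (34−37.82)²/37.82 + (16−37.82)²/37.82 + (14−9.45)²/9.45 + (6−9.45)²/9.45 = 80.1442
df = 4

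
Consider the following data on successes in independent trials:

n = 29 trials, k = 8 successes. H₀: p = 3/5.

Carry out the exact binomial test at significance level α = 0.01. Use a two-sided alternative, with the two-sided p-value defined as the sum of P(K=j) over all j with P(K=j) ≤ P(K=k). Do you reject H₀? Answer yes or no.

Exact binomial: n=29, k=8, p₀=3/5=0.6000
P(X=j) = C(n,j)·p₀^j·(1−p₀)^(n−j); p = Σ P(X=j) over j with P(X=j) ≤ P(X=8)
p-value (two-sided) = 0.00049
At α=0.01: p < α → reject H₀

reject H₀: yes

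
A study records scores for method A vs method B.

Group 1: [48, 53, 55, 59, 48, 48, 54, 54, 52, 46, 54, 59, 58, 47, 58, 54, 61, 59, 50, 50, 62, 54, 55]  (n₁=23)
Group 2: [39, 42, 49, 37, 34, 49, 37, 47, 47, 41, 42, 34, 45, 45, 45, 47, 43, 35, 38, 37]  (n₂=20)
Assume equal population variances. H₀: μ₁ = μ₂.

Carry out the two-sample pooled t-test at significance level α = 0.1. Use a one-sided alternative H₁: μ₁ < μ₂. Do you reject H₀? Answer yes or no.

x̄₁=53.826, s₁=4.668, n₁=23
x̄₂=41.650, s₂=5.008, n₂=20
s_p² = [22·4.668² + 19·5.008²]/41 = 23.3135
SE = √(s_p²·(1/23+1/20)) = 1.4762
t = (53.826−41.650)/1.4762 = 8.2480
df = 41
p-value (one-sided, H₁ less) = 1.00000
At α=0.1: p ≥ α → fail to reject H₀

reject H₀: no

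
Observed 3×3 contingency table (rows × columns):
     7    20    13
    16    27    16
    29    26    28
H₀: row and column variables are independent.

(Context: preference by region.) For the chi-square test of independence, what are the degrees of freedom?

df = (r−1)(c−1) = (3−1)·(3−1) = 4

degrees of freedom = 4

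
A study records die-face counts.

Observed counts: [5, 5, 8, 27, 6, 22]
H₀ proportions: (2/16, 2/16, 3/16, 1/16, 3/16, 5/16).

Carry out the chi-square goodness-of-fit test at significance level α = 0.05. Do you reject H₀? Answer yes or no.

n = 73; E_i = n·p_i = [9.12, 9.12, 13.69, 4.56, 13.69, 22.81]
χ² = (5−9.12)²/9.12 + (5−9.12)²/9.12 + (8−13.69)²/13.69 + (27−4.56)²/4.56 + (6−13.69)²/13.69 + (22−22.81)²/22.81 = 120.7826
df = 5
p-value (upper-tail) = 0.00000
At α=0.05: p < α → reject H₀

reject H₀: yes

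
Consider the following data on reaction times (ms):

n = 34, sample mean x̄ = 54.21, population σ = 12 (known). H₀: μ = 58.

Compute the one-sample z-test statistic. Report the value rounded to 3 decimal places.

SE = σ/√n = 12/√34 = 2.0580
z = (x̄−μ₀)/SE = (54.21−58)/2.0580 = -1.8416

test statistic = -1.842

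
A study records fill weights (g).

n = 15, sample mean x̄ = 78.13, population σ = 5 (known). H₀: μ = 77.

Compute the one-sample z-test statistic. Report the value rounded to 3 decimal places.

SE = σ/√n = 5/√15 = 1.2910
z = (x̄−μ₀)/SE = (78.13−77)/1.2910 = 0.8753

test statistic = 0.875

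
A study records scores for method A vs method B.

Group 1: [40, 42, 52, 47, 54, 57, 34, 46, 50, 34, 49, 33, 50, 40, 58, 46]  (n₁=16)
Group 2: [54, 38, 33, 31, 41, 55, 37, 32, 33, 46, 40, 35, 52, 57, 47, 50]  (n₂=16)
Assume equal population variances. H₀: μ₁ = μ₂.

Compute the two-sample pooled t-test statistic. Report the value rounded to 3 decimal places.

test statistic = 1.061

x̄₁=45.750, s₁=7.962, n₁=16
x̄₂=42.562, s₂=9.003, n₂=16
s_p² = [15·7.962² + 15·9.003²]/30 = 72.2313
SE = √(s_p²·(1/16+1/16)) = 3.0048
t = (45.750−42.562)/3.0048 = 1.0608
df = 30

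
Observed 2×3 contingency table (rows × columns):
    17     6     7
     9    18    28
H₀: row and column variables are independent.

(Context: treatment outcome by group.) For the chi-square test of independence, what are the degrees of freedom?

degrees of freedom = 2

df = (r−1)(c−1) = (2−1)·(3−1) = 2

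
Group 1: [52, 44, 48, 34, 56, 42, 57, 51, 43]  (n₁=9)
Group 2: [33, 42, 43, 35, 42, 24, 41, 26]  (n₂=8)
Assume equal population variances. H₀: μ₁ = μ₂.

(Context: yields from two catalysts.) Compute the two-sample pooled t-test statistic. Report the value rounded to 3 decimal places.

x̄₁=47.444, s₁=7.418, n₁=9
x̄₂=35.750, s₂=7.555, n₂=8
s_p² = [8·7.418² + 7·7.555²]/15 = 55.9815
SE = √(s_p²·(1/9+1/8)) = 3.6356
t = (47.444−35.750)/3.6356 = 3.2166
df = 15

test statistic = 3.217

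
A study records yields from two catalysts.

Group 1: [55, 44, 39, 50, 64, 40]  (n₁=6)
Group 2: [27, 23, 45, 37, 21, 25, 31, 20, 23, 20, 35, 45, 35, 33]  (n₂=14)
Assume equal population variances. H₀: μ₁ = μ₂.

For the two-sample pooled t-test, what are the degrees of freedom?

degrees of freedom = 18

df = n₁ + n₂ − 2 = 6 + 14 − 2 = 18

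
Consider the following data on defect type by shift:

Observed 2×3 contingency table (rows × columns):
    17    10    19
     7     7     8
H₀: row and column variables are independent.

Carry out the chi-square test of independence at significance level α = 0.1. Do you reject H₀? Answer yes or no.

Row totals [46, 22], col totals [24, 17, 27], n=68
χ² = (17−16.24)²/16.24 + (10−11.50)²/11.50 + (19−18.26)²/18.26 + (7−7.76)²/7.76 + (7−5.50)²/5.50 + (8−8.74)²/8.74 = 0.8076
df = 2
p-value (upper-tail) = 0.66779
At α=0.1: p ≥ α → fail to reject H₀

reject H₀: no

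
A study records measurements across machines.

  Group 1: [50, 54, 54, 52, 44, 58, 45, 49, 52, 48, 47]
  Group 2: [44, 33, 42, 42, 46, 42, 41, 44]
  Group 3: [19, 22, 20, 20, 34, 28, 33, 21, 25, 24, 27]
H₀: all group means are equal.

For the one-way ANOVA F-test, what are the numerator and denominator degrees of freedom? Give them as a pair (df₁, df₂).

degrees of freedom = [2, 27]

k = 3 groups, N = 30 total
df = (k−1, N−k) = (3−1, 30−3) = (2, 27)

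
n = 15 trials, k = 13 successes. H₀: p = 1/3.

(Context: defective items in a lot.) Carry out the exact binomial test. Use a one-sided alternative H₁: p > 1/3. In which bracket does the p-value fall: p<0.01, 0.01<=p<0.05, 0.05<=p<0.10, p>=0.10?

p-value bracket: p<0.01

Exact binomial: n=15, k=13, p₀=1/3=0.3333
P(X≥13) from Σ C(n,i)·p₀^i·(1−p₀)^(n−i)
p-value (one-sided, H₁ greater) = 0.00003
→ bracket: p<0.01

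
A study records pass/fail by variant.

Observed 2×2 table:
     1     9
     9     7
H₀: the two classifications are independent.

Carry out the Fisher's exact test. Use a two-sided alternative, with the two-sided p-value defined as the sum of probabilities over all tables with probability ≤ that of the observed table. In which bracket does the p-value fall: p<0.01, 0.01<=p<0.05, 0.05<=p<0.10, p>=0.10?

p-value bracket: 0.01<=p<0.05

Margins: r₁=10, r₂=16, c₁=10, c₂=16, n=26
p_obs = C(10,1)·C(16,9)/C(26,10); sum pmf over tables with pmf ≤ p_obs
p-value (two-sided) = 0.03674
→ bracket: 0.01<=p<0.05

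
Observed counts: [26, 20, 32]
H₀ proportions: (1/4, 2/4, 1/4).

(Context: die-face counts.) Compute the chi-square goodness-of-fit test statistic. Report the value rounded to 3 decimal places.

n = 78; E_i = n·p_i = [19.50, 39.00, 19.50]
χ² = (26−19.50)²/19.50 + (20−39.00)²/39.00 + (32−19.50)²/19.50 = 19.4359
df = 2

test statistic = 19.436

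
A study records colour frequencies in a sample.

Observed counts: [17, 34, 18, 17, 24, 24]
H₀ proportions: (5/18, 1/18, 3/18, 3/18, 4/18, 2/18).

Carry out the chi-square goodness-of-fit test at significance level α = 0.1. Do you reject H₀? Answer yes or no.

reject H₀: yes

n = 134; E_i = n·p_i = [37.22, 7.44, 22.33, 22.33, 29.78, 14.89]
χ² = (17−37.22)²/37.22 + (34−7.44)²/7.44 + (18−22.33)²/22.33 + (17−22.33)²/22.33 + (24−29.78)²/29.78 + (24−14.89)²/14.89 = 114.5254
df = 5
p-value (upper-tail) = 0.00000
At α=0.1: p < α → reject H₀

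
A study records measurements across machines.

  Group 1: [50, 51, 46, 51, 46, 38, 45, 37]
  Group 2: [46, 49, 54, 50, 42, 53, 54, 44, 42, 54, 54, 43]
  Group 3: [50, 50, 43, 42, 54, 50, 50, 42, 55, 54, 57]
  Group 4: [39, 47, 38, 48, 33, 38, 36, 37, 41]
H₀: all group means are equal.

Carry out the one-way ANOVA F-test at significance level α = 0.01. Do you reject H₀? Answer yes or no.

reject H₀: yes

Group means [45.50, 48.75, 49.73, 39.67], grand mean 46.325
SSB = Σnᵢ(x̄ᵢ−x̄)² = 602.343; SSW = ΣΣ(x−x̄ᵢ)² = 972.432
MSB = 602.343/3 = 200.7811; MSW = 972.432/36 = 27.0120
F = MSB/MSW = 7.4330
df = (3, 36)
p-value (upper-tail) = 0.00054
At α=0.01: p < α → reject H₀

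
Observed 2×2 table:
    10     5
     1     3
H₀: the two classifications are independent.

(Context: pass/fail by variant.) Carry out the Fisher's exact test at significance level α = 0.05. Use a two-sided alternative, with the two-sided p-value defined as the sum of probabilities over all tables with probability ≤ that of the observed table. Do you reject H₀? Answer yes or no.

reject H₀: no

Margins: r₁=15, r₂=4, c₁=11, c₂=8, n=19
p_obs = C(15,10)·C(4,1)/C(19,11); sum pmf over tables with pmf ≤ p_obs
p-value (two-sided) = 0.26213
At α=0.05: p ≥ α → fail to reject H₀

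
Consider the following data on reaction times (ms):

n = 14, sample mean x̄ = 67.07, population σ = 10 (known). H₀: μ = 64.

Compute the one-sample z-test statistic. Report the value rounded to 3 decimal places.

test statistic = 1.149

SE = σ/√n = 10/√14 = 2.6726
z = (x̄−μ₀)/SE = (67.07−64)/2.6726 = 1.1487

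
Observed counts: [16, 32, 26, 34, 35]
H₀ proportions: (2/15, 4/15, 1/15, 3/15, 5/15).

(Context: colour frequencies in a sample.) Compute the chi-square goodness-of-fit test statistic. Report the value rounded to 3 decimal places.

n = 143; E_i = n·p_i = [19.07, 38.13, 9.53, 28.60, 47.67]
χ² = (16−19.07)²/19.07 + (32−38.13)²/38.13 + (26−9.53)²/9.53 + (34−28.60)²/28.60 + (35−47.67)²/47.67 = 34.3077
df = 4

test statistic = 34.308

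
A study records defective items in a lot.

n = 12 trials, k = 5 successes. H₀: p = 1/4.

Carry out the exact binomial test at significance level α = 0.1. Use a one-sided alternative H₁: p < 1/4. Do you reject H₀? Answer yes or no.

Exact binomial: n=12, k=5, p₀=1/4=0.2500
P(X≤5) from Σ C(n,i)·p₀^i·(1−p₀)^(n−i)
p-value (one-sided, H₁ less) = 0.94560
At α=0.1: p ≥ α → fail to reject H₀

reject H₀: no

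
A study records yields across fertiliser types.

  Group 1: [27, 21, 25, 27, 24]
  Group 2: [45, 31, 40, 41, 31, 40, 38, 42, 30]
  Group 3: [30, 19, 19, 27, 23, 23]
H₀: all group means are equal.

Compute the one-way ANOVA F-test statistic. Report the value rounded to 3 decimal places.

test statistic = 21.150

Group means [24.80, 37.56, 23.50], grand mean 30.150
SSB = Σnᵢ(x̄ᵢ−x̄)² = 902.028; SSW = ΣΣ(x−x̄ᵢ)² = 362.522
MSB = 902.028/2 = 451.0139; MSW = 362.522/17 = 21.3248
F = MSB/MSW = 21.1497
df = (2, 17)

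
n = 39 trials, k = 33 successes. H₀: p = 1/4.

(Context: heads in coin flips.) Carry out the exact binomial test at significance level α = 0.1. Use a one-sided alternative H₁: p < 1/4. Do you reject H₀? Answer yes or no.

reject H₀: no

Exact binomial: n=39, k=33, p₀=1/4=0.2500
P(X≤33) from Σ C(n,i)·p₀^i·(1−p₀)^(n−i)
p-value (one-sided, H₁ less) = 1.00000
At α=0.1: p ≥ α → fail to reject H₀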